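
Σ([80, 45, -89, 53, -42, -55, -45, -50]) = -103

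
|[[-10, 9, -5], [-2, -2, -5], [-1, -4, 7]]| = (1)*(-10)*det([[-2, -5], [-4, 7]]) + (-1)*(9)*det([[-2, -5], [-1, 7]]) + (1)*(-5)*det([[-2, -2], [-1, -4]])
= 340 + 171 + -30
= 481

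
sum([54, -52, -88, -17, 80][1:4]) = -157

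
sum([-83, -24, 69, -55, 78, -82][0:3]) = slice → [-83, -24, 69]
(-83) + (-24) + 69
= -38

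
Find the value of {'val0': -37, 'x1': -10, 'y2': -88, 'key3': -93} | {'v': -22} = {'val0': -37, 'x1': -10, 'y2': -88, 'key3': -93, 'v': -22}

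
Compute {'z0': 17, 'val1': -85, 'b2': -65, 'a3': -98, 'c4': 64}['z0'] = 17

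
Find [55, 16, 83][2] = 83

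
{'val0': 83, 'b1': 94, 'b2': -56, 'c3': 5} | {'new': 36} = {'val0': 83, 'b1': 94, 'b2': -56, 'c3': 5, 'new': 36}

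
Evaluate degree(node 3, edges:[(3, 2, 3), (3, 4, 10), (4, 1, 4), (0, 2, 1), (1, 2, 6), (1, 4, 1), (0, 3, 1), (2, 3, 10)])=4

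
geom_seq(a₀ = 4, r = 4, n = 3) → [4, 16, 64]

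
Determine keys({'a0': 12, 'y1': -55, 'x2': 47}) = ['a0', 'y1', 'x2']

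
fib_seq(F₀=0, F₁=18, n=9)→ F_2 = F_1 + F_0 = 18
F_3 = F_2 + F_1 = 36
F_4 = F_3 + F_2 = 54
...
= [0, 18, 18, 36, 54, 90, 144, 234, 378]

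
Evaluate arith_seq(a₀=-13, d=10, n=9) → a_0 = -13 + 0*10 = -13
a_1 = -13 + 1*10 = -3
a_2 = -13 + 2*10 = 7
...
= [-13, -3, 7, 17, 27, 37, 47, 57, 67]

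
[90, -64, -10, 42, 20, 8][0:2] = [90, -64]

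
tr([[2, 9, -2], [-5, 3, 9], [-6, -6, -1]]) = diagonal: 2 + 3 + (-1)
= 4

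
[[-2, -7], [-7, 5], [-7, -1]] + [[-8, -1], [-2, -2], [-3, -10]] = [[-10, -8], [-9, 3], [-10, -11]]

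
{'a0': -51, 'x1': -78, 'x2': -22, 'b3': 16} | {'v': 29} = {'a0': -51, 'x1': -78, 'x2': -22, 'b3': 16, 'v': 29}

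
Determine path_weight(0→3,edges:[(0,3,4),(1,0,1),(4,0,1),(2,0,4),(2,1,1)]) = 4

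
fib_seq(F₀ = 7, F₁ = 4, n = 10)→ F_2 = F_1 + F_0 = 11
F_3 = F_2 + F_1 = 15
F_4 = F_3 + F_2 = 26
...
= [7, 4, 11, 15, 26, 41, 67, 108, 175, 283]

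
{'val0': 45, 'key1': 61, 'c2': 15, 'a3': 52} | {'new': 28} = {'val0': 45, 'key1': 61, 'c2': 15, 'a3': 52, 'new': 28}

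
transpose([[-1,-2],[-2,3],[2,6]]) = [[-1, -2, 2], [-2, 3, 6]]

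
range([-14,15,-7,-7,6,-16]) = 31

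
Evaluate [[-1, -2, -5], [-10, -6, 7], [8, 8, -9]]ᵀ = [[-1, -10, 8], [-2, -6, 8], [-5, 7, -9]]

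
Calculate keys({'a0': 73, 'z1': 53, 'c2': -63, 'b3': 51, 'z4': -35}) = ['a0', 'z1', 'c2', 'b3', 'z4']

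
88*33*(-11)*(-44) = 1405536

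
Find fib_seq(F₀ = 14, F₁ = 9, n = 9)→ [14, 9, 23, 32, 55, 87, 142, 229, 371]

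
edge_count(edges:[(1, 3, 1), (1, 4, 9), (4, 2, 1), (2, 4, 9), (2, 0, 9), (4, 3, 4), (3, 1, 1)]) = 7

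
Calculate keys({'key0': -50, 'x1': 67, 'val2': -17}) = ['key0', 'x1', 'val2']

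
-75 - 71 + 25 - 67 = -188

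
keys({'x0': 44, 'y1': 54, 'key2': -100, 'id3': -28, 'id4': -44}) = ['x0', 'y1', 'key2', 'id3', 'id4']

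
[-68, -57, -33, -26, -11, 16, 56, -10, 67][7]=-10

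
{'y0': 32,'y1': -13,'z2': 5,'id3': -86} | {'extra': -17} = {'y0': 32, 'y1': -13, 'z2': 5, 'id3': -86, 'extra': -17}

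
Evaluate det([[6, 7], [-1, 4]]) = 31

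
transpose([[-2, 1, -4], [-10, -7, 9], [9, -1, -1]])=[[-2, -10, 9], [1, -7, -1], [-4, 9, -1]]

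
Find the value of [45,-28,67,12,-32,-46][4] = -32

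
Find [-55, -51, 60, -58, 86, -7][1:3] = [-51, 60]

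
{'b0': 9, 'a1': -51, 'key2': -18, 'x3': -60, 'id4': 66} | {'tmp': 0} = {'b0': 9, 'a1': -51, 'key2': -18, 'x3': -60, 'id4': 66, 'tmp': 0}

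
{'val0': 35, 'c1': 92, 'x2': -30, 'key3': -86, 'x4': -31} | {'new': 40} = {'val0': 35, 'c1': 92, 'x2': -30, 'key3': -86, 'x4': -31, 'new': 40}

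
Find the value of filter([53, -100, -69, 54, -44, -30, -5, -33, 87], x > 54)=[87]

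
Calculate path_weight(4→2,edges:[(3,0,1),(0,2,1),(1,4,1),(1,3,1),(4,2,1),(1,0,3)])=1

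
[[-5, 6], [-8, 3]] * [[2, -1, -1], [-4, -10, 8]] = C[0][0] = (-5)*(2) + (6)*(-4) = -34
C[0][1] = (-5)*(-1) + (6)*(-10) = -55
C[0][2] = (-5)*(-1) + (6)*(8) = 53
C[1][0] = (-8)*(2) + (3)*(-4) = -28
C[1][1] = (-8)*(-1) + (3)*(-10) = -22
C[1][2] = (-8)*(-1) + (3)*(8) = 32
= [[-34, -55, 53], [-28, -22, 32]]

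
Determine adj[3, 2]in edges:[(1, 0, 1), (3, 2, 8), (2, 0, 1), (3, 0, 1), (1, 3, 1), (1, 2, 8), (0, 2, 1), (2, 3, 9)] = 8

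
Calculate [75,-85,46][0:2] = [75, -85]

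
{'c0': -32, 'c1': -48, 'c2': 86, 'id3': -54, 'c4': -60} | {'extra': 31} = {'c0': -32, 'c1': -48, 'c2': 86, 'id3': -54, 'c4': -60, 'extra': 31}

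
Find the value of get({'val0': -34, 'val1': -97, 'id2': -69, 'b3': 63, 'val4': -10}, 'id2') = -69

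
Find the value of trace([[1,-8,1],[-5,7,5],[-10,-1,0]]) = diagonal: 1 + 7 + 0
= 8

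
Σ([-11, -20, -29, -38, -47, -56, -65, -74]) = (-11) + (-20) + (-29) + (-38) + (-47) + (-56) + (-65) + (-74)
= -340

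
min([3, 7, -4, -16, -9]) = -16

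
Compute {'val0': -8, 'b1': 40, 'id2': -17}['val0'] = -8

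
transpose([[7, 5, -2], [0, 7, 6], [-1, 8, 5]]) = [[7, 0, -1], [5, 7, 8], [-2, 6, 5]]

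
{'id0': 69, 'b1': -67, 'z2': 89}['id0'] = 69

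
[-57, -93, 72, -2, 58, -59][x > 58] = keep x where x > 58: -57✗, -93✗, 72✓, -2✗, 58✗, -59✗
= [72]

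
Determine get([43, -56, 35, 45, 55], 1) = -56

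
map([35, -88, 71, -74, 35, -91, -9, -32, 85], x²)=(35)²=1225, (-88)²=7744, (71)²=5041, (-74)²=5476, (35)²=1225, (-91)²=8281, (-9)²=81, (-32)²=1024, (85)²=7225
= [1225, 7744, 5041, 5476, 1225, 8281, 81, 1024, 7225]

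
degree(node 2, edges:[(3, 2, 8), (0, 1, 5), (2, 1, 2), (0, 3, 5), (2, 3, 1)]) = incident: (3,2), (2,1), (2,3)
= 3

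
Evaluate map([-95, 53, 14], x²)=[9025, 2809, 196]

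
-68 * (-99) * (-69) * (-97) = 45057276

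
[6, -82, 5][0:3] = [6, -82, 5]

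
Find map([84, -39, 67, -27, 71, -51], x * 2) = 84*2=168, -39*2=-78, 67*2=134, -27*2=-54, 71*2=142, -51*2=-102
= [168, -78, 134, -54, 142, -102]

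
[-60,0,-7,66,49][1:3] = [0, -7]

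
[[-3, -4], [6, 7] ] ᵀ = [[-3, 6], [-4, 7]]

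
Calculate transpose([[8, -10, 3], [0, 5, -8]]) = [[8, 0], [-10, 5], [3, -8]]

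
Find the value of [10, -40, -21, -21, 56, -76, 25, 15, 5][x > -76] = [10, -40, -21, -21, 56, 25, 15, 5]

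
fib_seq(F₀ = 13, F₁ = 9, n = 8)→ [13, 9, 22, 31, 53, 84, 137, 221]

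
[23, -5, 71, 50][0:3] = [23, -5, 71]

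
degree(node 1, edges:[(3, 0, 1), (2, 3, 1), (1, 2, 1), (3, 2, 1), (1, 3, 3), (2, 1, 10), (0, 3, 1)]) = incident: (1,2), (1,3), (2,1)
= 3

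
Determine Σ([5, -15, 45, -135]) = -100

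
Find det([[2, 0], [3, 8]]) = (2)*(8) - (0)*(3)
= 16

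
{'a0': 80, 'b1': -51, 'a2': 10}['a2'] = 10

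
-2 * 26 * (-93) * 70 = 338520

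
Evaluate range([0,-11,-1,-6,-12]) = 12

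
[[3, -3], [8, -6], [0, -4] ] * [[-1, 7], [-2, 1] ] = C[0][0] = (3)*(-1) + (-3)*(-2) = 3
C[0][1] = (3)*(7) + (-3)*(1) = 18
C[1][0] = (8)*(-1) + (-6)*(-2) = 4
C[1][1] = (8)*(7) + (-6)*(1) = 50
C[2][0] = (0)*(-1) + (-4)*(-2) = 8
C[2][1] = (0)*(7) + (-4)*(1) = -4
= [[3, 18], [4, 50], [8, -4]]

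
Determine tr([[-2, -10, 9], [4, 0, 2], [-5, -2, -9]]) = -11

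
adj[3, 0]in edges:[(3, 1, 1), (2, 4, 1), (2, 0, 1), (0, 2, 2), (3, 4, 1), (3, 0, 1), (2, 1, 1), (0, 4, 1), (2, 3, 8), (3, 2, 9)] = 1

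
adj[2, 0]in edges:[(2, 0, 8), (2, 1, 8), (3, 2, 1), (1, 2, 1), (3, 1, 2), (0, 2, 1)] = 8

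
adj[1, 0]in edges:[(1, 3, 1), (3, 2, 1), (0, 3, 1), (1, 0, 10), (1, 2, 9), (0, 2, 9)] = 10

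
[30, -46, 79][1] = -46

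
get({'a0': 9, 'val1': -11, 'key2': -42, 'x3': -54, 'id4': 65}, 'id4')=65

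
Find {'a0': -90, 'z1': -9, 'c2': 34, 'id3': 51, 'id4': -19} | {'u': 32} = {'a0': -90, 'z1': -9, 'c2': 34, 'id3': 51, 'id4': -19, 'u': 32}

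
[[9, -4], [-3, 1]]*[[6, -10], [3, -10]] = C[0][0] = (9)*(6) + (-4)*(3) = 42
C[0][1] = (9)*(-10) + (-4)*(-10) = -50
C[1][0] = (-3)*(6) + (1)*(3) = -15
C[1][1] = (-3)*(-10) + (1)*(-10) = 20
= [[42, -50], [-15, 20]]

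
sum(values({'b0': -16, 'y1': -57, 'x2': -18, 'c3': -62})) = (-16) + (-57) + (-18) + (-62)
= -153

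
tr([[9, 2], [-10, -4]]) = 5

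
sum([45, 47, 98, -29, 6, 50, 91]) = 308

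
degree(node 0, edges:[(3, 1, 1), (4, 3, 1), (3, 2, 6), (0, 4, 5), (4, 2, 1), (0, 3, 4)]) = 2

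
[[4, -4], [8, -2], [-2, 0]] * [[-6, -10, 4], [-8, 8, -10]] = [[8, -72, 56], [-32, -96, 52], [12, 20, -8]]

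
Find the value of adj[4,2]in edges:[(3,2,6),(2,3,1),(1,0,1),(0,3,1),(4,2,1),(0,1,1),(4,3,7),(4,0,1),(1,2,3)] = 1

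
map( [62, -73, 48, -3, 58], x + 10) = 62+10=72, -73+10=-63, 48+10=58, -3+10=7, 58+10=68
= [72, -63, 58, 7, 68]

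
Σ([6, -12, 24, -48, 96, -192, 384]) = 258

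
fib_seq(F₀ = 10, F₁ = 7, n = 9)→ [10, 7, 17, 24, 41, 65, 106, 171, 277]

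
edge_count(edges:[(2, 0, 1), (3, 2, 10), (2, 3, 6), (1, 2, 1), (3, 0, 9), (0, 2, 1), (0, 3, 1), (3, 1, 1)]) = 8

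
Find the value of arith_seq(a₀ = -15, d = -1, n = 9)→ [-15, -16, -17, -18, -19, -20, -21, -22, -23]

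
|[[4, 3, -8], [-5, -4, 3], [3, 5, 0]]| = (1)*(4)*det([[-4, 3], [5, 0]]) + (-1)*(3)*det([[-5, 3], [3, 0]]) + (1)*(-8)*det([[-5, -4], [3, 5]])
= -60 + 27 + 104
= 71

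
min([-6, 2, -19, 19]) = -19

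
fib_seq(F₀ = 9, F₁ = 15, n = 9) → [9, 15, 24, 39, 63, 102, 165, 267, 432]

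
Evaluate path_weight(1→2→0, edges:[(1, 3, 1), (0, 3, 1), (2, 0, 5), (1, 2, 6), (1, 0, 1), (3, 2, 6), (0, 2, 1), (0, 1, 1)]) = w(1→2)=6 + w(2→0)=5
= 11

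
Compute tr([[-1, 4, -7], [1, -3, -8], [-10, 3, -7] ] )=diagonal: (-1) + (-3) + (-7)
= -11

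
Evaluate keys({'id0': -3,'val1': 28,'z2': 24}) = ['id0', 'val1', 'z2']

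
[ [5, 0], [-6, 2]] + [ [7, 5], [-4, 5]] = [[12, 5], [-10, 7]]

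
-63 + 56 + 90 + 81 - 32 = 132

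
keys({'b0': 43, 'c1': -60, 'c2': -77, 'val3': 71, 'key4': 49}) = ['b0', 'c1', 'c2', 'val3', 'key4']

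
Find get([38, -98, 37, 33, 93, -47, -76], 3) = 33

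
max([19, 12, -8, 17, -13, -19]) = 19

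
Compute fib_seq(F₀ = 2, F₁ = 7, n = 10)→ [2, 7, 9, 16, 25, 41, 66, 107, 173, 280]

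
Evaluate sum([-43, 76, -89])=-56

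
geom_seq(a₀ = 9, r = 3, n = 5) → a_0 = 9*3^0 = 9
a_1 = 9*3^1 = 27
a_2 = 9*3^2 = 81
...
= [9, 27, 81, 243, 729]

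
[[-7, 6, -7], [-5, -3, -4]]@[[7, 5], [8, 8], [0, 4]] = C[0][0] = (-7)*(7) + (6)*(8) + (-7)*(0) = -1
C[0][1] = (-7)*(5) + (6)*(8) + (-7)*(4) = -15
C[1][0] = (-5)*(7) + (-3)*(8) + (-4)*(0) = -59
C[1][1] = (-5)*(5) + (-3)*(8) + (-4)*(4) = -65
= [[-1, -15], [-59, -65]]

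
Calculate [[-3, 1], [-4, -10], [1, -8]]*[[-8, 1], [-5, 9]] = C[0][0] = (-3)*(-8) + (1)*(-5) = 19
C[0][1] = (-3)*(1) + (1)*(9) = 6
C[1][0] = (-4)*(-8) + (-10)*(-5) = 82
C[1][1] = (-4)*(1) + (-10)*(9) = -94
C[2][0] = (1)*(-8) + (-8)*(-5) = 32
C[2][1] = (1)*(1) + (-8)*(9) = -71
= [[19, 6], [82, -94], [32, -71]]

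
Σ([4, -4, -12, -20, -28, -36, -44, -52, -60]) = 4 + (-4) + (-12) + (-20) + (-28) + (-36) + (-44) + (-52) + (-60)
= -252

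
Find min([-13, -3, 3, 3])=-13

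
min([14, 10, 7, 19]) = 7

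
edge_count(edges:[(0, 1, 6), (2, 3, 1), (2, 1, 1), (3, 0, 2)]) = 4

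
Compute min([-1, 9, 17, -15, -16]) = -16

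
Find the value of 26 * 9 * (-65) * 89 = -1353690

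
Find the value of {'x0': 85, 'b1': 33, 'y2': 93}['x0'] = 85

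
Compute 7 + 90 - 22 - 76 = -1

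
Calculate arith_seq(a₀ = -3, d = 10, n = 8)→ [-3, 7, 17, 27, 37, 47, 57, 67]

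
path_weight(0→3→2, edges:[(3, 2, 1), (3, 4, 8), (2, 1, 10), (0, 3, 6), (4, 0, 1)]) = w(0→3)=6 + w(3→2)=1
= 7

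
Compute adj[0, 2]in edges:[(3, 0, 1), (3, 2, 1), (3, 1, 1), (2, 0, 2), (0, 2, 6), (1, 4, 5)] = 6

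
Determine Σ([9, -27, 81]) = 9 + -27 + 81
= 63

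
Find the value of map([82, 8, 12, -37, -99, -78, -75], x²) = [6724, 64, 144, 1369, 9801, 6084, 5625]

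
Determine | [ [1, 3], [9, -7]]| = -34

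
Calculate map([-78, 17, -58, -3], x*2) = -78*2=-156, 17*2=34, -58*2=-116, -3*2=-6
= [-156, 34, -116, -6]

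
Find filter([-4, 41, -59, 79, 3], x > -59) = keep x where x > -59: -4✓, 41✓, -59✗, 79✓, 3✓
= [-4, 41, 79, 3]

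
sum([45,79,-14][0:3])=110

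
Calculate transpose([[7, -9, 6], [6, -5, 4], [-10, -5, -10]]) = [[7, 6, -10], [-9, -5, -5], [6, 4, -10]]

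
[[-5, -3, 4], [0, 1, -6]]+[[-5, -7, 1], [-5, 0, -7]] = [[-10, -10, 5], [-5, 1, -13]]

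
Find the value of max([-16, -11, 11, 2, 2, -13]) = 11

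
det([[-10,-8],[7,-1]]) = 66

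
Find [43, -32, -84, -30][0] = 43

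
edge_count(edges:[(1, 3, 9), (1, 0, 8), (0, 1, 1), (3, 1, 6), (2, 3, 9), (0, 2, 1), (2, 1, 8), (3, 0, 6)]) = 8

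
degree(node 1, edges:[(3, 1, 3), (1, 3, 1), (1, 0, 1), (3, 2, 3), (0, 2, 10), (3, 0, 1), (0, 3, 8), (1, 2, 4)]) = incident: (3,1), (1,3), (1,0), (1,2)
= 4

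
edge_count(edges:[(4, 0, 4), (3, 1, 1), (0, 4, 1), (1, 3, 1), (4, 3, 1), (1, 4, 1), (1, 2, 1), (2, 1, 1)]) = 8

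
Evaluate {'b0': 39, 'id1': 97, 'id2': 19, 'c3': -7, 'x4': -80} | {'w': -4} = {'b0': 39, 'id1': 97, 'id2': 19, 'c3': -7, 'x4': -80, 'w': -4}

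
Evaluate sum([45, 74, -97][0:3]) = slice → [45, 74, -97]
45 + 74 + (-97)
= 22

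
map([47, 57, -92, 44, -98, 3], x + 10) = [57, 67, -82, 54, -88, 13]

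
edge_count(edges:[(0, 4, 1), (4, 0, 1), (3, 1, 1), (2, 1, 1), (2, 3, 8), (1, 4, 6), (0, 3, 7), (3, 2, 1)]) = 8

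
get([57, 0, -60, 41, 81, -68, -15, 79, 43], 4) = 81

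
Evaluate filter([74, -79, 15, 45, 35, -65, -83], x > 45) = keep x where x > 45: 74✓, -79✗, 15✗, 45✗, 35✗, -65✗, -83✗
= [74]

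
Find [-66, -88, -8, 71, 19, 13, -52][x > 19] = keep x where x > 19: -66✗, -88✗, -8✗, 71✓, 19✗, 13✗, -52✗
= [71]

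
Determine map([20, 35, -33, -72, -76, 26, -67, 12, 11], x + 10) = 20+10=30, 35+10=45, -33+10=-23, -72+10=-62, -76+10=-66, 26+10=36, -67+10=-57, 12+10=22, 11+10=21
= [30, 45, -23, -62, -66, 36, -57, 22, 21]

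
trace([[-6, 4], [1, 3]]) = -3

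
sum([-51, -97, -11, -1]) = -160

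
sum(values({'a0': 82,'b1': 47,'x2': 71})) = 82 + 47 + 71
= 200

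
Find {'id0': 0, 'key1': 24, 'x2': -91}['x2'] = -91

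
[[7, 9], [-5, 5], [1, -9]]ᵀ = [[7, -5, 1], [9, 5, -9]]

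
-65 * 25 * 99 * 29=-4665375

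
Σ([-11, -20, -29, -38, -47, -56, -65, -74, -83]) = -423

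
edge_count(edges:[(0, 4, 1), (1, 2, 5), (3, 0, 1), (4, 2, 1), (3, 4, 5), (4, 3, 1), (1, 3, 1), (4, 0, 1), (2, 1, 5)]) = 9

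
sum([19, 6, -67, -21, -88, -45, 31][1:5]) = slice → [6, -67, -21, -88]
6 + (-67) + (-21) + (-88)
= -170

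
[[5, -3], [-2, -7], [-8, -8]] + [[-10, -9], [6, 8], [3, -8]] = [[-5, -12], [4, 1], [-5, -16]]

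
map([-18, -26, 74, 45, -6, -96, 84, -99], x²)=[324, 676, 5476, 2025, 36, 9216, 7056, 9801]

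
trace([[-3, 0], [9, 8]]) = 5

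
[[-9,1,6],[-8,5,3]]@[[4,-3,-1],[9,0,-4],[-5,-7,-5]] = [[-57, -15, -25], [-2, 3, -27]]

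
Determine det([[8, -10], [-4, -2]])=-56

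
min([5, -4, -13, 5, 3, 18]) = -13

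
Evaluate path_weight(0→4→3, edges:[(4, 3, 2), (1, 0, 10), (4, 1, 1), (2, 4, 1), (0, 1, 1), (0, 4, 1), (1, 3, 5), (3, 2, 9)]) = 3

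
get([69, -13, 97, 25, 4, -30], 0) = 69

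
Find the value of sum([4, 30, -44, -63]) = -73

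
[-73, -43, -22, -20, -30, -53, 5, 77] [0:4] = [-73, -43, -22, -20]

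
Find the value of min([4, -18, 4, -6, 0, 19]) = -18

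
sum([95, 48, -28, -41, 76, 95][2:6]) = 102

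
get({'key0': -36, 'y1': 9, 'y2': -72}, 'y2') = -72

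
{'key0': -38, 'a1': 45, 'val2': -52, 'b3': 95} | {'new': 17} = {'key0': -38, 'a1': 45, 'val2': -52, 'b3': 95, 'new': 17}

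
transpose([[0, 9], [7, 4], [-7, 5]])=[[0, 7, -7], [9, 4, 5]]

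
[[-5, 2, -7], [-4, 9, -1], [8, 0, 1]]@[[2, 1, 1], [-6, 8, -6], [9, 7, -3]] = C[0][0] = (-5)*(2) + (2)*(-6) + (-7)*(9) = -85
C[0][1] = (-5)*(1) + (2)*(8) + (-7)*(7) = -38
C[0][2] = (-5)*(1) + (2)*(-6) + (-7)*(-3) = 4
C[1][0] = (-4)*(2) + (9)*(-6) + (-1)*(9) = -71
C[1][1] = (-4)*(1) + (9)*(8) + (-1)*(7) = 61
C[1][2] = (-4)*(1) + (9)*(-6) + (-1)*(-3) = -55
... (3 more cells)
= [[-85, -38, 4], [-71, 61, -55], [25, 15, 5]]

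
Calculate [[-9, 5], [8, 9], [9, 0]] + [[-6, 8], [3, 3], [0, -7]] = [[-15, 13], [11, 12], [9, -7]]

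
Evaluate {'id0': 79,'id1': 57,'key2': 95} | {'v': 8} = {'id0': 79, 'id1': 57, 'key2': 95, 'v': 8}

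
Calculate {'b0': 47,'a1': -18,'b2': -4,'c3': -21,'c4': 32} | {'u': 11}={'b0': 47, 'a1': -18, 'b2': -4, 'c3': -21, 'c4': 32, 'u': 11}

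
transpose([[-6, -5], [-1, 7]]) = [[-6, -1], [-5, 7]]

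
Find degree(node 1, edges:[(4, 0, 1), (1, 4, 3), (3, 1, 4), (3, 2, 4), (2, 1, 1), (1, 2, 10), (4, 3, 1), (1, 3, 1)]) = 5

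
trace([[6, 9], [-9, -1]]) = diagonal: 6 + (-1)
= 5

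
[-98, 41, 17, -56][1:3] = [41, 17]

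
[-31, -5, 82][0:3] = [-31, -5, 82]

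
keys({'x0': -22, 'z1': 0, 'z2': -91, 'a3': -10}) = ['x0', 'z1', 'z2', 'a3']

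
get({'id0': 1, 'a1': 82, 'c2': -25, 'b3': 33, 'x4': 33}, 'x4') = 33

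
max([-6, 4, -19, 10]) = 10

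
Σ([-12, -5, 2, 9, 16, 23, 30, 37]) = 100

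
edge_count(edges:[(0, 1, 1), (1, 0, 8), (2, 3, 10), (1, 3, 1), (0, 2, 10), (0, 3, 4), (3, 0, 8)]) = 7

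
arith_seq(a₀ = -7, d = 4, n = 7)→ a_0 = -7 + 0*4 = -7
a_1 = -7 + 1*4 = -3
a_2 = -7 + 2*4 = 1
...
= [-7, -3, 1, 5, 9, 13, 17]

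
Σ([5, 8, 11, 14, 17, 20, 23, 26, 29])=153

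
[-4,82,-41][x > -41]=keep x where x > -41: -4✓, 82✓, -41✗
= [-4, 82]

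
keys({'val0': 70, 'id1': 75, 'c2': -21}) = ['val0', 'id1', 'c2']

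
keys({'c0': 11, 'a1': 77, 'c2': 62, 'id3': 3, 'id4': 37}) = ['c0', 'a1', 'c2', 'id3', 'id4']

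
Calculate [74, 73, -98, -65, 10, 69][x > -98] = keep x where x > -98: 74✓, 73✓, -98✗, -65✓, 10✓, 69✓
= [74, 73, -65, 10, 69]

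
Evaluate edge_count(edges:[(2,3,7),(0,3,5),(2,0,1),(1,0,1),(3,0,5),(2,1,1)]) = 6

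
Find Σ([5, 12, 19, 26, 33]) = 5 + 12 + 19 + 26 + 33
= 95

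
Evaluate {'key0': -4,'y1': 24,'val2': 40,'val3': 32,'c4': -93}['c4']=-93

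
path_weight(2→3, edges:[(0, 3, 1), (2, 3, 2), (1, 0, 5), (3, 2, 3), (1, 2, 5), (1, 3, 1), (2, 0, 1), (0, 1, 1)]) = w(2→3)=2
= 2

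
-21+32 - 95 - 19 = -103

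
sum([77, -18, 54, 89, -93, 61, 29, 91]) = 77 + (-18) + 54 + 89 + (-93) + 61 + 29 + 91
= 290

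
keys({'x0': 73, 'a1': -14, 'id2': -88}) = ['x0', 'a1', 'id2']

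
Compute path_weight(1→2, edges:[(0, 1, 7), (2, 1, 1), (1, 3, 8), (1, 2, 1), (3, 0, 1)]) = w(1→2)=1
= 1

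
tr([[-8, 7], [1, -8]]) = diagonal: (-8) + (-8)
= -16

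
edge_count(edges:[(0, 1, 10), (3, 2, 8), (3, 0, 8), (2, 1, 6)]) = 4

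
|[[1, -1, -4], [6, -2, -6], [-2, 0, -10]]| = -36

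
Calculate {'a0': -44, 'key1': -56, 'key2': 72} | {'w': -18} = {'a0': -44, 'key1': -56, 'key2': 72, 'w': -18}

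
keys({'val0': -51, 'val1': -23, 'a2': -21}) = ['val0', 'val1', 'a2']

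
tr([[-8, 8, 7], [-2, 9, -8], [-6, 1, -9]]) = -8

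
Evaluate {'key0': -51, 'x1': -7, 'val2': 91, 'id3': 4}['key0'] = -51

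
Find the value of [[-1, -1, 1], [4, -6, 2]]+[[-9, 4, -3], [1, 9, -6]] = [[-10, 3, -2], [5, 3, -4]]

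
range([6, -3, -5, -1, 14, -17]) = 31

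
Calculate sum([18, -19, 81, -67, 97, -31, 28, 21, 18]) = 18 + (-19) + 81 + (-67) + 97 + (-31) + 28 + 21 + 18
= 146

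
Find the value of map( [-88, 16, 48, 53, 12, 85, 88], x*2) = -88*2=-176, 16*2=32, 48*2=96, 53*2=106, 12*2=24, 85*2=170, 88*2=176
= [-176, 32, 96, 106, 24, 170, 176]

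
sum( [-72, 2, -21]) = -91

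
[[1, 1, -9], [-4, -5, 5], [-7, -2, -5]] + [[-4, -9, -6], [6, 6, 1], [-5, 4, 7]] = [[-3, -8, -15], [2, 1, 6], [-12, 2, 2]]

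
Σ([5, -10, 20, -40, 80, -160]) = 5 + -10 + 20 + -40 + 80 + -160
= -105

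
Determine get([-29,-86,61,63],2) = 61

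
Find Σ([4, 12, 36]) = 52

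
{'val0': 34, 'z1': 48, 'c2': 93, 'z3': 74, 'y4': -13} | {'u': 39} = {'val0': 34, 'z1': 48, 'c2': 93, 'z3': 74, 'y4': -13, 'u': 39}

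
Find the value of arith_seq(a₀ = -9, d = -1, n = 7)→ a_0 = -9 + 0*-1 = -9
a_1 = -9 + 1*-1 = -10
a_2 = -9 + 2*-1 = -11
...
= [-9, -10, -11, -12, -13, -14, -15]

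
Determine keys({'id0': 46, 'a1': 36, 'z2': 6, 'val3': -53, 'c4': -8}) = ['id0', 'a1', 'z2', 'val3', 'c4']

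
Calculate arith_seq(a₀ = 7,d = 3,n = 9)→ [7, 10, 13, 16, 19, 22, 25, 28, 31]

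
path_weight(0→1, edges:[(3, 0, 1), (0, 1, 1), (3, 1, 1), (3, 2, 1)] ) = w(0→1)=1
= 1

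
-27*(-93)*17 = 42687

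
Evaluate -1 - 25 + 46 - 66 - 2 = -48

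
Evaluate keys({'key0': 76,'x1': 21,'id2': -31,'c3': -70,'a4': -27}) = ['key0', 'x1', 'id2', 'c3', 'a4']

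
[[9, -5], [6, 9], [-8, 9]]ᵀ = [[9, 6, -8], [-5, 9, 9]]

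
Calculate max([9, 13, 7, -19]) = 13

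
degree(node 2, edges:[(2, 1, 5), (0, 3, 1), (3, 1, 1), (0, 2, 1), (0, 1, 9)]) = 2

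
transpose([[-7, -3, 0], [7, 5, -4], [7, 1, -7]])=[[-7, 7, 7], [-3, 5, 1], [0, -4, -7]]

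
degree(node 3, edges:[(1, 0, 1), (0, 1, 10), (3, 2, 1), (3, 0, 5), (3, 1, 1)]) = 3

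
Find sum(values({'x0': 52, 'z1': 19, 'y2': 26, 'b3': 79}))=176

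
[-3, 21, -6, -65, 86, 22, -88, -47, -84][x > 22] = [86]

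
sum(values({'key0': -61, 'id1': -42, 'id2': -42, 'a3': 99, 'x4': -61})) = -107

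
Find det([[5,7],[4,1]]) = -23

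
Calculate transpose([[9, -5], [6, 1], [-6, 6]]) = [[9, 6, -6], [-5, 1, 6]]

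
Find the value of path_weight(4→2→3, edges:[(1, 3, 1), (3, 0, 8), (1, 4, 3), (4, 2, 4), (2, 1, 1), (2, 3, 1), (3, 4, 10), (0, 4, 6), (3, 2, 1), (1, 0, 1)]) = w(4→2)=4 + w(2→3)=1
= 5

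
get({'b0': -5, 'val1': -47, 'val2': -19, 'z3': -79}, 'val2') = -19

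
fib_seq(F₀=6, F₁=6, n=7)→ F_2 = F_1 + F_0 = 12
F_3 = F_2 + F_1 = 18
F_4 = F_3 + F_2 = 30
...
= [6, 6, 12, 18, 30, 48, 78]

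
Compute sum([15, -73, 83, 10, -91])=15 + (-73) + 83 + 10 + (-91)
= -56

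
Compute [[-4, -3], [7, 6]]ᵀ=[[-4, 7], [-3, 6]]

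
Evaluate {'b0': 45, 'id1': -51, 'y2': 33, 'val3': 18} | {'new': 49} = {'b0': 45, 'id1': -51, 'y2': 33, 'val3': 18, 'new': 49}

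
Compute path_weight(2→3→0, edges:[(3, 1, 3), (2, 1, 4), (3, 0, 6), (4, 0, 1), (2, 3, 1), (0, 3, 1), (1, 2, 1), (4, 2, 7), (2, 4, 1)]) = w(2→3)=1 + w(3→0)=6
= 7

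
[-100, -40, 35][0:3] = [-100, -40, 35]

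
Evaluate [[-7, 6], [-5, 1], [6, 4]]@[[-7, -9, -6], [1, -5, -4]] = C[0][0] = (-7)*(-7) + (6)*(1) = 55
C[0][1] = (-7)*(-9) + (6)*(-5) = 33
C[0][2] = (-7)*(-6) + (6)*(-4) = 18
C[1][0] = (-5)*(-7) + (1)*(1) = 36
C[1][1] = (-5)*(-9) + (1)*(-5) = 40
C[1][2] = (-5)*(-6) + (1)*(-4) = 26
... (3 more cells)
= [[55, 33, 18], [36, 40, 26], [-38, -74, -52]]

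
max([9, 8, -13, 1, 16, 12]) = 16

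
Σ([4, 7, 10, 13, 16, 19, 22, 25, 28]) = 4 + 7 + 10 + 13 + 16 + 19 + 22 + 25 + 28
= 144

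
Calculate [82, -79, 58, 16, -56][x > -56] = keep x where x > -56: 82✓, -79✗, 58✓, 16✓, -56✗
= [82, 58, 16]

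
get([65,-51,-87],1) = -51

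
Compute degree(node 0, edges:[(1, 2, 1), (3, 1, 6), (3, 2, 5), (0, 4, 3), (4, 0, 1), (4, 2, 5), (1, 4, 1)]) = 2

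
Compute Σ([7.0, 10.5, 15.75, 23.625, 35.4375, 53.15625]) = 145.46875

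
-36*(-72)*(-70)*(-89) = 16148160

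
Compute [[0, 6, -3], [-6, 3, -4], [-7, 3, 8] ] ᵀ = [[0, -6, -7], [6, 3, 3], [-3, -4, 8]]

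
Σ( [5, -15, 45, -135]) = 5 + -15 + 45 + -135
= -100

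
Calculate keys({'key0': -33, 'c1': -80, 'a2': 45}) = ['key0', 'c1', 'a2']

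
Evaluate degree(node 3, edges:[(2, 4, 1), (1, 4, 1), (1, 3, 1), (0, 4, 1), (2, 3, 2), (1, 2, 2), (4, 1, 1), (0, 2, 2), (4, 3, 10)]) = incident: (1,3), (2,3), (4,3)
= 3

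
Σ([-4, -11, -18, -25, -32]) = (-4) + (-11) + (-18) + (-25) + (-32)
= -90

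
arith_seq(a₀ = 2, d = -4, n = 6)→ [2, -2, -6, -10, -14, -18]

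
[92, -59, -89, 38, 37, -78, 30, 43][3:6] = [38, 37, -78]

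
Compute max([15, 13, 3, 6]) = 15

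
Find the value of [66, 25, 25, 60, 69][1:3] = [25, 25]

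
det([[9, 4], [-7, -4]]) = -8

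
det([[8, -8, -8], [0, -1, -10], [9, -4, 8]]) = (1)*(8)*det([[-1, -10], [-4, 8]]) + (-1)*(-8)*det([[0, -10], [9, 8]]) + (1)*(-8)*det([[0, -1], [9, -4]])
= -384 + 720 + -72
= 264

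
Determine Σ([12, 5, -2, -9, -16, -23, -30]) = 12 + 5 + (-2) + (-9) + (-16) + (-23) + (-30)
= -63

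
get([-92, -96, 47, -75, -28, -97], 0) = -92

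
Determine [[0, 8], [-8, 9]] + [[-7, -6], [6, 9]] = [[-7, 2], [-2, 18]]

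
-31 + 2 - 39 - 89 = -157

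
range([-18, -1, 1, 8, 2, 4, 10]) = 28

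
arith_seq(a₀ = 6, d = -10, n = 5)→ a_0 = 6 + 0*-10 = 6
a_1 = 6 + 1*-10 = -4
a_2 = 6 + 2*-10 = -14
...
= [6, -4, -14, -24, -34]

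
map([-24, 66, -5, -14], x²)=[576, 4356, 25, 196]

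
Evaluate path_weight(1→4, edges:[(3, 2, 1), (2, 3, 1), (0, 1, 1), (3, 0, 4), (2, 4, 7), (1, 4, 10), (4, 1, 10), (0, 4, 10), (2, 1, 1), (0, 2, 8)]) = w(1→4)=10
= 10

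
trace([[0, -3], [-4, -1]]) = diagonal: 0 + (-1)
= -1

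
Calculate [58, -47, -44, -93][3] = -93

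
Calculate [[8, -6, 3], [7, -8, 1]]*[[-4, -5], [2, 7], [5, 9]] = C[0][0] = (8)*(-4) + (-6)*(2) + (3)*(5) = -29
C[0][1] = (8)*(-5) + (-6)*(7) + (3)*(9) = -55
C[1][0] = (7)*(-4) + (-8)*(2) + (1)*(5) = -39
C[1][1] = (7)*(-5) + (-8)*(7) + (1)*(9) = -82
= [[-29, -55], [-39, -82]]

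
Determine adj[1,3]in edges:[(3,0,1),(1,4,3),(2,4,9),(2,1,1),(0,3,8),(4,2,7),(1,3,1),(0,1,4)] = 1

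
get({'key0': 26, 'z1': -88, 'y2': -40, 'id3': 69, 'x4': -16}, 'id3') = 69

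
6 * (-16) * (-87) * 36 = 300672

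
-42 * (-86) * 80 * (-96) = -27740160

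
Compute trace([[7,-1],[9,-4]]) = 3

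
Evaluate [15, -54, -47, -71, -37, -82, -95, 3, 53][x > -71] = [15, -54, -47, -37, 3, 53]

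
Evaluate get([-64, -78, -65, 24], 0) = -64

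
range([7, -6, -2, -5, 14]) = 20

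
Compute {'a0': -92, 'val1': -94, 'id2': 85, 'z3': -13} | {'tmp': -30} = {'a0': -92, 'val1': -94, 'id2': 85, 'z3': -13, 'tmp': -30}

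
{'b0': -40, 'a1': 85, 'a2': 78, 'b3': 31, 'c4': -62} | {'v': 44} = {'b0': -40, 'a1': 85, 'a2': 78, 'b3': 31, 'c4': -62, 'v': 44}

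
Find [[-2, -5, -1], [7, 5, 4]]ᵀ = [[-2, 7], [-5, 5], [-1, 4]]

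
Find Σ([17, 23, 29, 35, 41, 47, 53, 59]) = 304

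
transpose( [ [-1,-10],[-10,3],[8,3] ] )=[[-1, -10, 8], [-10, 3, 3]]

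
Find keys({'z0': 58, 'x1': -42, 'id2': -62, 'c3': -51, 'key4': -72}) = ['z0', 'x1', 'id2', 'c3', 'key4']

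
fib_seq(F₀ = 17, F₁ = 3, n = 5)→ F_2 = F_1 + F_0 = 20
F_3 = F_2 + F_1 = 23
F_4 = F_3 + F_2 = 43
= [17, 3, 20, 23, 43]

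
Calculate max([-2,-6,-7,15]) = 15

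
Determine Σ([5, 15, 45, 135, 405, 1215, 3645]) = 5465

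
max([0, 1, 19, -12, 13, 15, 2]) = 19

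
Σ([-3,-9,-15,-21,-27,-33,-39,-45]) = (-3) + (-9) + (-15) + (-21) + (-27) + (-33) + (-39) + (-45)
= -192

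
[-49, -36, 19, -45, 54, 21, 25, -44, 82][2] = 19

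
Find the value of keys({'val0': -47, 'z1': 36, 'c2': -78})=['val0', 'z1', 'c2']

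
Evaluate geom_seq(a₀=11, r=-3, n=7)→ [11, -33, 99, -297, 891, -2673, 8019]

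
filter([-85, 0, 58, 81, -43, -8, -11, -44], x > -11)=keep x where x > -11: -85✗, 0✓, 58✓, 81✓, -43✗, -8✓, -11✗, -44✗
= [0, 58, 81, -8]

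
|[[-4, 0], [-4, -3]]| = 12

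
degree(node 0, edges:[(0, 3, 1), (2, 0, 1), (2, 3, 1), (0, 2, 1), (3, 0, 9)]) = 4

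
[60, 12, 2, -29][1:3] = [12, 2]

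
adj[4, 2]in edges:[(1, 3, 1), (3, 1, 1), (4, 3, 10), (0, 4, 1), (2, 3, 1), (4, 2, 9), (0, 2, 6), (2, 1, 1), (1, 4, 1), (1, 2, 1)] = 9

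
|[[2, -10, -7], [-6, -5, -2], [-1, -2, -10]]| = 623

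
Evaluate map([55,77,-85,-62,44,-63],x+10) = [65, 87, -75, -52, 54, -53]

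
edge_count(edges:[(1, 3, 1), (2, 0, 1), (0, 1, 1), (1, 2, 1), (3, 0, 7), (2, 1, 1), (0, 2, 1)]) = 7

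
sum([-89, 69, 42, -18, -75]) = (-89) + 69 + 42 + (-18) + (-75)
= -71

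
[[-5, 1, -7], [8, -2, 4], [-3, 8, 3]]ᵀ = [[-5, 8, -3], [1, -2, 8], [-7, 4, 3]]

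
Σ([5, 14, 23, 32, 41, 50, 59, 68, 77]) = 369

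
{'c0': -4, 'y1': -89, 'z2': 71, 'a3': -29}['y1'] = -89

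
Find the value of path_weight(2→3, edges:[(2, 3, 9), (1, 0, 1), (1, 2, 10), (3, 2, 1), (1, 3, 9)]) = 9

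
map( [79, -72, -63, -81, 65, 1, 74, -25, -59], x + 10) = [89, -62, -53, -71, 75, 11, 84, -15, -49]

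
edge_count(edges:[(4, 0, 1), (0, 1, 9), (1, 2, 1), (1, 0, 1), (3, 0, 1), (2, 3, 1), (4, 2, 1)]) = 7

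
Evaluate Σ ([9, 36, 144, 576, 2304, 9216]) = 12285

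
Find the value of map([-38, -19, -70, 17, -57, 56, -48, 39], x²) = [1444, 361, 4900, 289, 3249, 3136, 2304, 1521]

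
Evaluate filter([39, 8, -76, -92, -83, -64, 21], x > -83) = [39, 8, -76, -64, 21]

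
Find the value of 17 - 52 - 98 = -133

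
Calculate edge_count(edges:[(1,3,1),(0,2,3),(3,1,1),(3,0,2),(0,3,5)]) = 5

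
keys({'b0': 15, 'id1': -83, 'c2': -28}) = ['b0', 'id1', 'c2']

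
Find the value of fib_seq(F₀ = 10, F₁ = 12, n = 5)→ F_2 = F_1 + F_0 = 22
F_3 = F_2 + F_1 = 34
F_4 = F_3 + F_2 = 56
= [10, 12, 22, 34, 56]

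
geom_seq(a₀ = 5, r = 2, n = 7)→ [5, 10, 20, 40, 80, 160, 320]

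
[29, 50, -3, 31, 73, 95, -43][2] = -3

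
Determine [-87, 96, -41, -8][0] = -87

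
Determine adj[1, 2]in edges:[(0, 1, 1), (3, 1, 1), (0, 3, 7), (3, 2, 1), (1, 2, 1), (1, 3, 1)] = 1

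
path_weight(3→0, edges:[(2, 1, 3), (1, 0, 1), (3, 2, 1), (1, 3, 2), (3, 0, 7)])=7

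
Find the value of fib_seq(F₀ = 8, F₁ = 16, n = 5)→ F_2 = F_1 + F_0 = 24
F_3 = F_2 + F_1 = 40
F_4 = F_3 + F_2 = 64
= [8, 16, 24, 40, 64]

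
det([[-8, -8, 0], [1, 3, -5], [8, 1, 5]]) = 200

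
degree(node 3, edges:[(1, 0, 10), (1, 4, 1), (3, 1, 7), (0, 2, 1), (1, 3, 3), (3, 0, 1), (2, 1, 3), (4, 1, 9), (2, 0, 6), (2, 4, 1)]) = 3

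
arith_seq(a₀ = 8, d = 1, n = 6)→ a_0 = 8 + 0*1 = 8
a_1 = 8 + 1*1 = 9
a_2 = 8 + 2*1 = 10
...
= [8, 9, 10, 11, 12, 13]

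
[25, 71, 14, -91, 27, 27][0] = 25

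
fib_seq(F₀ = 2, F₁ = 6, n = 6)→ F_2 = F_1 + F_0 = 8
F_3 = F_2 + F_1 = 14
F_4 = F_3 + F_2 = 22
...
= [2, 6, 8, 14, 22, 36]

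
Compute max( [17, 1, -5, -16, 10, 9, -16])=17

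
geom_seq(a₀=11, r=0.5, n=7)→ [11.0, 5.5, 2.75, 1.375, 0.6875, 0.34375, 0.171875]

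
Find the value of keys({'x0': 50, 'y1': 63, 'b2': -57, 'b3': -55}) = ['x0', 'y1', 'b2', 'b3']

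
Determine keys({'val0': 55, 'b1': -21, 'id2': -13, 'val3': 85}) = ['val0', 'b1', 'id2', 'val3']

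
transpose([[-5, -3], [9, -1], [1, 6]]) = [[-5, 9, 1], [-3, -1, 6]]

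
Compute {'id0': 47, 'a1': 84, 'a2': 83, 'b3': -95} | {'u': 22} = {'id0': 47, 'a1': 84, 'a2': 83, 'b3': -95, 'u': 22}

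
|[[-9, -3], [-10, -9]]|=51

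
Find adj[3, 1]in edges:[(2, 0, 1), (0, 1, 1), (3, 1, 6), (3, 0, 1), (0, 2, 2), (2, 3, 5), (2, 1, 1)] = 6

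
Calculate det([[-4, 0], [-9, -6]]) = 24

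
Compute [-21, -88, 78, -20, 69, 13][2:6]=[78, -20, 69, 13]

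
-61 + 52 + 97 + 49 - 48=89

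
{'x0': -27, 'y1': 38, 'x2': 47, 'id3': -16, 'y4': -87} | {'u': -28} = {'x0': -27, 'y1': 38, 'x2': 47, 'id3': -16, 'y4': -87, 'u': -28}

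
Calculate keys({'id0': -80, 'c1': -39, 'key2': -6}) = ['id0', 'c1', 'key2']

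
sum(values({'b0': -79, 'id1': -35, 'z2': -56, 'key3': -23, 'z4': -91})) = -284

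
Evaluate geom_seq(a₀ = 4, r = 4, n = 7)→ a_0 = 4*4^0 = 4
a_1 = 4*4^1 = 16
a_2 = 4*4^2 = 64
...
= [4, 16, 64, 256, 1024, 4096, 16384]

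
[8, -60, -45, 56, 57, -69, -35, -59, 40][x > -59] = keep x where x > -59: 8✓, -60✗, -45✓, 56✓, 57✓, -69✗, -35✓, -59✗, 40✓
= [8, -45, 56, 57, -35, 40]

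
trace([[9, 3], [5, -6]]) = diagonal: 9 + (-6)
= 3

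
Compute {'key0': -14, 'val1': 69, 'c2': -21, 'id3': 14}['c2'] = -21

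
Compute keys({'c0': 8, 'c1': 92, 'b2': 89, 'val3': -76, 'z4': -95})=['c0', 'c1', 'b2', 'val3', 'z4']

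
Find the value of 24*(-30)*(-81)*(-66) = -3849120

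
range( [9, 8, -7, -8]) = 17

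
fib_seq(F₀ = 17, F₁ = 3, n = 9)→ F_2 = F_1 + F_0 = 20
F_3 = F_2 + F_1 = 23
F_4 = F_3 + F_2 = 43
...
= [17, 3, 20, 23, 43, 66, 109, 175, 284]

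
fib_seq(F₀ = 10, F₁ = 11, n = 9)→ [10, 11, 21, 32, 53, 85, 138, 223, 361]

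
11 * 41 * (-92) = -41492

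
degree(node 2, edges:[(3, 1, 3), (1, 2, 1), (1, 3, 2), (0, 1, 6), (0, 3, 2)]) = 1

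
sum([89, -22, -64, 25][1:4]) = slice → [-22, -64, 25]
(-22) + (-64) + 25
= -61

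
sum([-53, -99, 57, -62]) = -157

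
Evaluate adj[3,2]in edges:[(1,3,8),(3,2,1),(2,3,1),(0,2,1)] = 1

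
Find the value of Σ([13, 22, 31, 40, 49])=155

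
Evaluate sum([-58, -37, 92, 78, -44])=(-58) + (-37) + 92 + 78 + (-44)
= 31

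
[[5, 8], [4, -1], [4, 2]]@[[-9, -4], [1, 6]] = C[0][0] = (5)*(-9) + (8)*(1) = -37
C[0][1] = (5)*(-4) + (8)*(6) = 28
C[1][0] = (4)*(-9) + (-1)*(1) = -37
C[1][1] = (4)*(-4) + (-1)*(6) = -22
C[2][0] = (4)*(-9) + (2)*(1) = -34
C[2][1] = (4)*(-4) + (2)*(6) = -4
= [[-37, 28], [-37, -22], [-34, -4]]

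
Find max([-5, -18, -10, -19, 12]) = 12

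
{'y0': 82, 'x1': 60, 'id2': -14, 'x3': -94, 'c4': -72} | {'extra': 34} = {'y0': 82, 'x1': 60, 'id2': -14, 'x3': -94, 'c4': -72, 'extra': 34}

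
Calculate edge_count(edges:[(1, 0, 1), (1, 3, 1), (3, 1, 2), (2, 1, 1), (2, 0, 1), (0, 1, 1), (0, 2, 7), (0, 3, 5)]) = 8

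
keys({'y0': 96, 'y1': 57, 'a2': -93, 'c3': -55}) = ['y0', 'y1', 'a2', 'c3']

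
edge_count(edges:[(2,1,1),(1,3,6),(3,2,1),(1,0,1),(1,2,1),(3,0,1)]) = 6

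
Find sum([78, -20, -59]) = 78 + (-20) + (-59)
= -1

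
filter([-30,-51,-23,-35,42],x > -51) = keep x where x > -51: -30✓, -51✗, -23✓, -35✓, 42✓
= [-30, -23, -35, 42]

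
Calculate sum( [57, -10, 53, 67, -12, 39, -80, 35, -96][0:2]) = 47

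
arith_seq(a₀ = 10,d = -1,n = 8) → a_0 = 10 + 0*-1 = 10
a_1 = 10 + 1*-1 = 9
a_2 = 10 + 2*-1 = 8
...
= [10, 9, 8, 7, 6, 5, 4, 3]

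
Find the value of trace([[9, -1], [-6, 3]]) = diagonal: 9 + 3
= 12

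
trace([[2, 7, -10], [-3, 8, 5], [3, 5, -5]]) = diagonal: 2 + 8 + (-5)
= 5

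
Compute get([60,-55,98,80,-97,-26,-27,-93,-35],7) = -93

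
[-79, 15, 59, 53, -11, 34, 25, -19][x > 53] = [59]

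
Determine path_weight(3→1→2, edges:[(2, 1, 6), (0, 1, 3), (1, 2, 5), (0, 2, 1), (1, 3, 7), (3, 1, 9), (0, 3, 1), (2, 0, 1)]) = 14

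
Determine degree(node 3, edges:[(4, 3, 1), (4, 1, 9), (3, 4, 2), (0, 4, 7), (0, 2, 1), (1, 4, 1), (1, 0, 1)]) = incident: (4,3), (3,4)
= 2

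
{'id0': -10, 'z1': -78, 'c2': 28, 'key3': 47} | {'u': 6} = {'id0': -10, 'z1': -78, 'c2': 28, 'key3': 47, 'u': 6}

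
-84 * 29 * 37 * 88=-7931616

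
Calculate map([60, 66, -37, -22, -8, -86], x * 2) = 60*2=120, 66*2=132, -37*2=-74, -22*2=-44, -8*2=-16, -86*2=-172
= [120, 132, -74, -44, -16, -172]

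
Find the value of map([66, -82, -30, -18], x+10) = 66+10=76, -82+10=-72, -30+10=-20, -18+10=-8
= [76, -72, -20, -8]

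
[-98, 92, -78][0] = -98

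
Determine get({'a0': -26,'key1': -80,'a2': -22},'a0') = -26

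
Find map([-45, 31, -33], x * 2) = [-90, 62, -66]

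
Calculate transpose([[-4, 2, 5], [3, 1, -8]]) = [[-4, 3], [2, 1], [5, -8]]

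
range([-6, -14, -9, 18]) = 32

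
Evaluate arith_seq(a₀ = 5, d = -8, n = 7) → a_0 = 5 + 0*-8 = 5
a_1 = 5 + 1*-8 = -3
a_2 = 5 + 2*-8 = -11
...
= [5, -3, -11, -19, -27, -35, -43]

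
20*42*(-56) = -47040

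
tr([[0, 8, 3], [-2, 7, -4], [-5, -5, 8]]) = 15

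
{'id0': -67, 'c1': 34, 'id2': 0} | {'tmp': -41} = {'id0': -67, 'c1': 34, 'id2': 0, 'tmp': -41}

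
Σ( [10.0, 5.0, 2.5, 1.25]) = 18.75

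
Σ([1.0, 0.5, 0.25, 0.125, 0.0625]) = 1.0 + 0.5 + 0.25 + 0.125 + 0.0625
= 1.9375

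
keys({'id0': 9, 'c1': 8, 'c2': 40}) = ['id0', 'c1', 'c2']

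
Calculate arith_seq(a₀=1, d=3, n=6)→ [1, 4, 7, 10, 13, 16]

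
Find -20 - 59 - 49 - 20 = -148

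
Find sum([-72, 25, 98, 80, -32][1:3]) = slice → [25, 98]
25 + 98
= 123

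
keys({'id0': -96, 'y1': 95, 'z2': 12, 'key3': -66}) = ['id0', 'y1', 'z2', 'key3']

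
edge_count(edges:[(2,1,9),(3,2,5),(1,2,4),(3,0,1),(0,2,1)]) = 5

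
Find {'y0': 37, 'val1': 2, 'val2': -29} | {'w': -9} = {'y0': 37, 'val1': 2, 'val2': -29, 'w': -9}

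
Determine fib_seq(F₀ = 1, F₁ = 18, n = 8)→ F_2 = F_1 + F_0 = 19
F_3 = F_2 + F_1 = 37
F_4 = F_3 + F_2 = 56
...
= [1, 18, 19, 37, 56, 93, 149, 242]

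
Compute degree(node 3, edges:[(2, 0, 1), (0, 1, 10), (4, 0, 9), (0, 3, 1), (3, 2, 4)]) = 2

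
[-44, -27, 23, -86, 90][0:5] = [-44, -27, 23, -86, 90]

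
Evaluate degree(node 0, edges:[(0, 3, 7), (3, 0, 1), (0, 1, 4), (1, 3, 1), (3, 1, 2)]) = 3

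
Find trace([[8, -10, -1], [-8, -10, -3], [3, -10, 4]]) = diagonal: 8 + (-10) + 4
= 2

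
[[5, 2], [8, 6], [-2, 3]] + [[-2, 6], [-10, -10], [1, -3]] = [[3, 8], [-2, -4], [-1, 0]]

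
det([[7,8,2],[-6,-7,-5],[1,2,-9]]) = 29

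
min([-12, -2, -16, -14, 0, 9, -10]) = -16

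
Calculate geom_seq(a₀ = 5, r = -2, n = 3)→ a_0 = 5*(-2)^0 = 5
a_1 = 5*(-2)^1 = -10
a_2 = 5*(-2)^2 = 20
= [5, -10, 20]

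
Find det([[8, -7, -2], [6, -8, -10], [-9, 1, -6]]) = -286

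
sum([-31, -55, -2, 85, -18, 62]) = 41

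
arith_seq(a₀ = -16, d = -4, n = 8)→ [-16, -20, -24, -28, -32, -36, -40, -44]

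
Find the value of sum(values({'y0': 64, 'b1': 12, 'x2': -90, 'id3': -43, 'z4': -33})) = 64 + 12 + (-90) + (-43) + (-33)
= -90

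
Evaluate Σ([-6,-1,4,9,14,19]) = 39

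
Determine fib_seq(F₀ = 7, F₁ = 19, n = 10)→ [7, 19, 26, 45, 71, 116, 187, 303, 490, 793]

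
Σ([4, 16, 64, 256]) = 340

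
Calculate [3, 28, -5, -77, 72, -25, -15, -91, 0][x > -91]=keep x where x > -91: 3✓, 28✓, -5✓, -77✓, 72✓, -25✓, -15✓, -91✗, 0✓
= [3, 28, -5, -77, 72, -25, -15, 0]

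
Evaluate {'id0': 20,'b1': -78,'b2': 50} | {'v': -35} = {'id0': 20, 'b1': -78, 'b2': 50, 'v': -35}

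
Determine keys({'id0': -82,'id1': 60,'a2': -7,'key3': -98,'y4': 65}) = ['id0', 'id1', 'a2', 'key3', 'y4']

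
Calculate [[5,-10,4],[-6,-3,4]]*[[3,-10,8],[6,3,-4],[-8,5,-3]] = C[0][0] = (5)*(3) + (-10)*(6) + (4)*(-8) = -77
C[0][1] = (5)*(-10) + (-10)*(3) + (4)*(5) = -60
C[0][2] = (5)*(8) + (-10)*(-4) + (4)*(-3) = 68
C[1][0] = (-6)*(3) + (-3)*(6) + (4)*(-8) = -68
C[1][1] = (-6)*(-10) + (-3)*(3) + (4)*(5) = 71
C[1][2] = (-6)*(8) + (-3)*(-4) + (4)*(-3) = -48
= [[-77, -60, 68], [-68, 71, -48]]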